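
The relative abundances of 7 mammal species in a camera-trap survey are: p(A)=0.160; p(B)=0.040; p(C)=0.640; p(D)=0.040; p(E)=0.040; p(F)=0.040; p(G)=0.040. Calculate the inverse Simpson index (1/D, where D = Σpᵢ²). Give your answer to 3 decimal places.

D = 0.16² + 0.04² + 0.64² + 0.04² + 0.04² + 0.04² + 0.04² = 0.025600 + 0.001600 + 0.409600 + 0.001600 + 0.001600 + 0.001600 + 0.001600 = 0.443200 (working shown to 6 dp, full precision carried).
So 1/D = 2.25632, i.e. 2.256 to 3 decimal places.

2.256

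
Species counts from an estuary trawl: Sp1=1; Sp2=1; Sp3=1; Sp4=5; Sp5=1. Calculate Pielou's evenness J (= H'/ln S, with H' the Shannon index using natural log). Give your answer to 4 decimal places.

0.8097

Total N = 1+1+1+5+1 = 9, so the proportions are 0.111111, 0.111111, 0.111111, 0.555556, 0.111111 (working shown to 6 dp, full precision carried).
H' = −Σ pᵢ ln pᵢ = −((-0.244136) + (-0.244136) + (-0.244136) + (-0.326548) + (-0.244136)) = 1.303092.
With S = 5 species, ln S = 1.609438, so J = 1.303092/1.609438 = 0.809657, i.e. 0.8097 to 4 decimal places.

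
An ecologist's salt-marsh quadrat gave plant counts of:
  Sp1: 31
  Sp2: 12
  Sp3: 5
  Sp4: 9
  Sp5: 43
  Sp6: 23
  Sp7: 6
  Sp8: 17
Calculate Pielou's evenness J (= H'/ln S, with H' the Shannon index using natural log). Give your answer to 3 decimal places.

0.892

Total N = 31+12+5+9+43+23+6+17 = 146, so the proportions are 0.21233, 0.08219, 0.03425, 0.06164, 0.29452, 0.15753, 0.0411, 0.11644 (working shown to 5 dp, full precision carried).
H' = −Σ pᵢ ln pᵢ = −((-0.32903) + (-0.20537) + (-0.11555) + (-0.17176) + (-0.36002) + (-0.29114) + (-0.13117) + (-0.25039)) = 1.85444.
With S = 8 species, ln S = 2.07944, so J = 1.85444/2.07944 = 0.89180, i.e. 0.892 to 3 decimal places.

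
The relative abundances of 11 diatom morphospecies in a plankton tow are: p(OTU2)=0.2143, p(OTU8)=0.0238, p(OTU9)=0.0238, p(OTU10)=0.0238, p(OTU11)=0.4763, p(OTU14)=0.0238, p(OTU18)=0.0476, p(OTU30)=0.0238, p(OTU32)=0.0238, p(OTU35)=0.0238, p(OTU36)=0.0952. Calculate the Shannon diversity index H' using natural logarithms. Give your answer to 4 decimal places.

Each pᵢ ln pᵢ term (working shown to 6 dp, full precision carried): 0.2143×(-1.540378)=-0.330103, 0.0238×(-3.738070)=-0.088966, 0.0238×(-3.738070)=-0.088966, 0.0238×(-3.738070)=-0.088966, 0.4763×(-0.741707)=-0.353275, 0.0238×(-3.738070)=-0.088966, 0.0476×(-3.044923)=-0.144938, 0.0238×(-3.738070)=-0.088966, 0.0238×(-3.738070)=-0.088966, 0.0238×(-3.738070)=-0.088966, 0.0952×(-2.351775)=-0.223889.
Sum = -1.674968, so H' = 1.6750.

1.6750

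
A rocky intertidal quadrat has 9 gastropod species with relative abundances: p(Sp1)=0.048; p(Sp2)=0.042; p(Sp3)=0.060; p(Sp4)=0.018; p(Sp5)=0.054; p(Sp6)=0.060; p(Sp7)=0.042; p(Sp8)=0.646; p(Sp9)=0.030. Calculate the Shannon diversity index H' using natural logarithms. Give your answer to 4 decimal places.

1.3670

Each pᵢ ln pᵢ term (working shown to 7 dp, full precision carried): 0.048×(-3.0365543)=-0.1457546, 0.042×(-3.1700857)=-0.1331436, 0.06×(-2.8134107)=-0.1688046, 0.018×(-4.0173835)=-0.0723129, 0.054×(-2.9187712)=-0.1576136, 0.06×(-2.8134107)=-0.1688046, 0.042×(-3.1700857)=-0.1331436, 0.646×(-0.4369558)=-0.2822734, 0.03×(-3.5065579)=-0.1051967.
Sum = -1.3670478, so H' = 1.3670.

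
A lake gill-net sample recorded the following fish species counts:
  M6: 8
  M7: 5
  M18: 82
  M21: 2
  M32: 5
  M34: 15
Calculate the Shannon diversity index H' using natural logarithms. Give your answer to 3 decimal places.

1.035

Total N = 8+5+82+2+5+15 = 117, so the proportions are 0.06838, 0.04274, 0.70085, 0.01709, 0.04274, 0.12821 (working shown to 5 dp, full precision carried).
Each pᵢ ln pᵢ term: 0.06838×(-2.68273)=-0.18343, 0.04274×(-3.15274)=-0.13473, 0.70085×(-0.35545)=-0.24912, 0.01709×(-4.06903)=-0.06956, 0.04274×(-3.15274)=-0.13473, 0.12821×(-2.05412)=-0.26335.
Sum = -1.03493, so H' = 1.035.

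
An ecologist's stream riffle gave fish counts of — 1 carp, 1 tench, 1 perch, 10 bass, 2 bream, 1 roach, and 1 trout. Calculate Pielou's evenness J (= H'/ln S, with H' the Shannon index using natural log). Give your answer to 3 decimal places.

0.718

Total N = 1+1+1+10+2+1+1 = 17, so the proportions are 0.05882, 0.05882, 0.05882, 0.58824, 0.11765, 0.05882, 0.05882 (working shown to 5 dp, full precision carried).
H' = −Σ pᵢ ln pᵢ = −((-0.16666) + (-0.16666) + (-0.16666) + (-0.31213) + (-0.25177) + (-0.16666) + (-0.16666)) = 1.39720.
With S = 7 species, ln S = 1.94591, so J = 1.39720/1.94591 = 0.71802, i.e. 0.718 to 3 decimal places.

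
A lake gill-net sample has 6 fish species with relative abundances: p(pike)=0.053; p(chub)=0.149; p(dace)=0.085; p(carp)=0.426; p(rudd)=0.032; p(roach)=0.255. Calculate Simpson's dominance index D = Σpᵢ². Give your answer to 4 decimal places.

0.2798

D = 0.053² + 0.149² + 0.085² + 0.426² + 0.032² + 0.255² = 0.002809 + 0.022201 + 0.007225 + 0.181476 + 0.001024 + 0.065025 = 0.279760 (working shown to 6 dp, full precision carried).
To 4 decimal places, D = 0.2798.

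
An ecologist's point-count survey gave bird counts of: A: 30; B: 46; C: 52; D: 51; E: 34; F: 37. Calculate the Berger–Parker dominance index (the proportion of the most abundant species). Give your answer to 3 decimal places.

Total N = 30+46+52+51+34+37 = 250, so the proportions are 0.12, 0.184, 0.208, 0.204, 0.136, 0.148 (working shown to 5 dp, full precision carried).
The largest proportion is 0.208, i.e. d = 0.208 to 3 decimal places.

0.208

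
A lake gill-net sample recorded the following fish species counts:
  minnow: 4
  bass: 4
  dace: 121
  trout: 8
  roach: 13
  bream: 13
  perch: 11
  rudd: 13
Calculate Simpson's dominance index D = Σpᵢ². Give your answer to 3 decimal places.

Total N = 4+4+121+8+13+13+11+13 = 187, so the proportions are 0.02139, 0.02139, 0.64706, 0.04278, 0.06952, 0.06952, 0.05882, 0.06952 (working shown to 5 dp, full precision carried).
D = 0.02139² + 0.02139² + 0.64706² + 0.04278² + 0.06952² + 0.06952² + 0.05882² + 0.06952² = 0.00046 + 0.00046 + 0.41869 + 0.00183 + 0.00483 + 0.00483 + 0.00346 + 0.00483 = 0.43939.
To 3 decimal places, D = 0.439.

0.439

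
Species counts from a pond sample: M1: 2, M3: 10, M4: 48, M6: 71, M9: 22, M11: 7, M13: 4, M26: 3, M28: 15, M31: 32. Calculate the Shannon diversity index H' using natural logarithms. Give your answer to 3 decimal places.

1.839

Total N = 2+10+48+71+22+7+4+3+15+32 = 214, so the proportions are 0.00935, 0.04673, 0.2243, 0.33178, 0.1028, 0.03271, 0.01869, 0.01402, 0.07009, 0.14953 (working shown to 5 dp, full precision carried).
Each pᵢ ln pᵢ term: 0.00935×(-4.67283)=-0.04367, 0.04673×(-3.06339)=-0.14315, 0.2243×(-1.49478)=-0.33528, 0.33178×(-1.10330)=-0.36605, 0.1028×(-2.27493)=-0.23387, 0.03271×(-3.42007)=-0.11187, 0.01869×(-3.97968)=-0.07439, 0.01402×(-4.26736)=-0.05982, 0.07009×(-2.65793)=-0.18630, 0.14953×(-1.90024)=-0.28415.
Sum = -1.83855, so H' = 1.839.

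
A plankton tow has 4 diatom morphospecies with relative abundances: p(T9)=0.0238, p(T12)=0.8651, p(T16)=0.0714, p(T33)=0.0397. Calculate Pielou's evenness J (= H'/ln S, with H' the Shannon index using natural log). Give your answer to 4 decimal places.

0.3829

H' = −Σ pᵢ ln pᵢ = −((-0.088966) + (-0.125362) + (-0.188457) + (-0.128088)) = 0.530873 (working shown to 6 dp, full precision carried).
With S = 4 species, ln S = 1.386294, so J = 0.530873/1.386294 = 0.382944, i.e. 0.3829 to 4 decimal places.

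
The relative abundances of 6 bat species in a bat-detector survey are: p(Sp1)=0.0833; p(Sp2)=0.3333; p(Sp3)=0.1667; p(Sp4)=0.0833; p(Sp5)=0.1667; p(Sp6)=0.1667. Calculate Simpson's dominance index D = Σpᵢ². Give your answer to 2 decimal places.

D = 0.0833² + 0.3333² + 0.1667² + 0.0833² + 0.1667² + 0.1667² = 0.0069 + 0.1111 + 0.0278 + 0.0069 + 0.0278 + 0.0278 = 0.2083 (working shown to 4 dp, full precision carried).
To 2 decimal places, D = 0.21.

0.21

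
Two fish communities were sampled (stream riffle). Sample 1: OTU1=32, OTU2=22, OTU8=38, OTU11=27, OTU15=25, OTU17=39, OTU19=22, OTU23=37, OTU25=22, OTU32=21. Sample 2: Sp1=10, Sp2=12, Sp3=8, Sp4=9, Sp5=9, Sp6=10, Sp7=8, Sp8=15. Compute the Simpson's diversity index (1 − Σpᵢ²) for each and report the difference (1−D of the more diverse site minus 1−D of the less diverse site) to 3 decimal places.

0.025

Sample 1: N=285, proportions 0.112281, 0.077193, 0.133333, 0.094737, 0.087719, 0.136842, 0.077193, 0.129825, 0.077193, 0.073684, giving 1−D = 0.894060 (working shown to 6 dp, full precision carried).
Sample 2: N=81, proportions 0.123457, 0.148148, 0.098765, 0.111111, 0.111111, 0.123457, 0.098765, 0.185185, giving 1−D = 0.869075.
Difference = |0.894060 − 0.869075| = 0.024985, i.e. 0.025 to 3 decimal places.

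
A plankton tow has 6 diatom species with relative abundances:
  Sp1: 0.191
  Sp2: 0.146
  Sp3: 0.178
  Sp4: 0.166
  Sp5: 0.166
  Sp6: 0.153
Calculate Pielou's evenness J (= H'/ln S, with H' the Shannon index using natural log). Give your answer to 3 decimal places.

H' = −Σ pᵢ ln pᵢ = −((-0.31620) + (-0.28093) + (-0.30722) + (-0.29810) + (-0.29810) + (-0.28723)) = 1.78777 (working shown to 5 dp, full precision carried).
With S = 6 species, ln S = 1.79176, so J = 1.78777/1.79176 = 0.99777, i.e. 0.998 to 3 decimal places.

0.998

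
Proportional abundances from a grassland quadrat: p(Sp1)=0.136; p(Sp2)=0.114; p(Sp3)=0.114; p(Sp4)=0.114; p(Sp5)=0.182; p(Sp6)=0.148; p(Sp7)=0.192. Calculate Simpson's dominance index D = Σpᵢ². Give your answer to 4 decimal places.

0.1494

D = 0.136² + 0.114² + 0.114² + 0.114² + 0.182² + 0.148² + 0.192² = 0.018496 + 0.012996 + 0.012996 + 0.012996 + 0.033124 + 0.021904 + 0.036864 = 0.149376 (working shown to 6 dp, full precision carried).
To 4 decimal places, D = 0.1494.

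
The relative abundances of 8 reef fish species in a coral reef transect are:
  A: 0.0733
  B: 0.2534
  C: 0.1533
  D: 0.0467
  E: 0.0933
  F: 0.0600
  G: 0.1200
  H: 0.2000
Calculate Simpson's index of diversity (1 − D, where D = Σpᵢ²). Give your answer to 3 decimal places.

0.838

D = 0.0733² + 0.2534² + 0.1533² + 0.0467² + 0.0933² + 0.06² + 0.12² + 0.2² = 0.00537 + 0.06421 + 0.02350 + 0.00218 + 0.00870 + 0.00360 + 0.01440 + 0.04000 = 0.16197 (working shown to 5 dp, full precision carried).
So 1 − D = 0.83803, i.e. 0.838 to 3 decimal places.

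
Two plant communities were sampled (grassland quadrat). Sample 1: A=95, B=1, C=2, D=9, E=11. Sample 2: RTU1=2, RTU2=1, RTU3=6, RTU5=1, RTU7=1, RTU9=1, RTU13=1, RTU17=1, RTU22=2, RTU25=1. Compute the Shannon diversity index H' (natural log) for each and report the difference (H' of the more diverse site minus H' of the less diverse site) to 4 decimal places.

1.3362

Sample 1: N=118, proportions 0.805085, 0.008475, 0.016949, 0.076271, 0.09322, giving H' = 0.701562 (working shown to 6 dp, full precision carried).
Sample 2: N=17, proportions 0.117647, 0.058824, 0.352941, 0.058824, 0.058824, 0.058824, 0.058824, 0.058824, 0.117647, 0.058824, giving H' = 2.037734.
Difference = |0.701562 − 2.037734| = 1.336172, i.e. 1.3362 to 4 decimal places.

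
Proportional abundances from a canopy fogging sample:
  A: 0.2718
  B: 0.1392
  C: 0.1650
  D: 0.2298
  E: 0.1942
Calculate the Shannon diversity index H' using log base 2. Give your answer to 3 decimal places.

Each pᵢ log₂ pᵢ term (working shown to 5 dp, full precision carried): 0.2718×(-1.87938)=-0.51082, 0.1392×(-2.84477)=-0.39599, 0.165×(-2.59946)=-0.42891, 0.2298×(-2.12155)=-0.48753, 0.1942×(-2.36438)=-0.45916.
Sum = -2.28241, so H' = 2.282.

2.282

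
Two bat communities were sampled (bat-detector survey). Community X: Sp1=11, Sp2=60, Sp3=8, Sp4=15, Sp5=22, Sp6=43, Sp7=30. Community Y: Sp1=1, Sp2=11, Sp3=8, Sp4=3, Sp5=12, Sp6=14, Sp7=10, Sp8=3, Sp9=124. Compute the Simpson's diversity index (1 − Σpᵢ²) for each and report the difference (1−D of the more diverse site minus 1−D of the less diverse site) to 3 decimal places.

Community X: N=189, proportions 0.0582, 0.31746, 0.04233, 0.07937, 0.1164, 0.22751, 0.15873, giving 1−D = 0.79723 (working shown to 5 dp, full precision carried).
Community Y: N=186, proportions 0.00538, 0.05914, 0.04301, 0.01613, 0.06452, 0.07527, 0.05376, 0.01613, 0.66667, giving 1−D = 0.53694.
Difference = |0.79723 − 0.53694| = 0.26029, i.e. 0.260 to 3 decimal places.

0.260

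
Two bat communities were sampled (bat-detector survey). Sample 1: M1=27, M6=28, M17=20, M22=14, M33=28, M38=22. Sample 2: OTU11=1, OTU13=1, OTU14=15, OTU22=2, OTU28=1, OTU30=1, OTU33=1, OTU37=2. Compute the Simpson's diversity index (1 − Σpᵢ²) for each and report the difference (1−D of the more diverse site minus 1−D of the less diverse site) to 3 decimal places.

Sample 1: N=139, proportions 0.19424, 0.20144, 0.14388, 0.10072, 0.20144, 0.15827, giving 1−D = 0.82522 (working shown to 5 dp, full precision carried).
Sample 2: N=24, proportions 0.04167, 0.04167, 0.625, 0.08333, 0.04167, 0.04167, 0.04167, 0.08333, giving 1−D = 0.58681.
Difference = |0.82522 − 0.58681| = 0.23841, i.e. 0.238 to 3 decimal places.

0.238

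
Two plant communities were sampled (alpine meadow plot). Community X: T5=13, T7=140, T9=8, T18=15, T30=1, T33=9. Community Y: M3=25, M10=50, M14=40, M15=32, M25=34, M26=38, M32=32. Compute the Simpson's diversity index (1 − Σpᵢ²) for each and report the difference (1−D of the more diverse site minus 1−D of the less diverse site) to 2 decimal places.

0.43

Community X: N=186, proportions 0.06989, 0.75269, 0.04301, 0.08065, 0.00538, 0.04839, giving 1−D = 0.41785 (working shown to 5 dp, full precision carried).
Community Y: N=251, proportions 0.0996, 0.1992, 0.15936, 0.12749, 0.13546, 0.15139, 0.12749, giving 1−D = 0.85122.
Difference = |0.41785 − 0.85122| = 0.43337, i.e. 0.43 to 2 decimal places.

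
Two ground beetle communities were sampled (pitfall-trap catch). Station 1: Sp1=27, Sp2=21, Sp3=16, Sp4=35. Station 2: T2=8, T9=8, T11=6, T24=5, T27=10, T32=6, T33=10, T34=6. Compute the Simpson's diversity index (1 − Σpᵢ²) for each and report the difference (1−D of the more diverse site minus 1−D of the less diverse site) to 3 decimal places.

Station 1: N=99, proportions 0.27273, 0.21212, 0.16162, 0.35354, giving 1−D = 0.72952 (working shown to 5 dp, full precision carried).
Station 2: N=59, proportions 0.13559, 0.13559, 0.10169, 0.08475, 0.16949, 0.10169, 0.16949, 0.10169, giving 1−D = 0.86757.
Difference = |0.72952 − 0.86757| = 0.13805, i.e. 0.138 to 3 decimal places.

0.138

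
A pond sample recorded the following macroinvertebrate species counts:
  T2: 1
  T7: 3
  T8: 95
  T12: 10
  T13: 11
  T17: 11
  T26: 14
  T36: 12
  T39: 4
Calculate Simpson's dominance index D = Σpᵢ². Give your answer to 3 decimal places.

Total N = 1+3+95+10+11+11+14+12+4 = 161, so the proportions are 0.006211, 0.018634, 0.590062, 0.062112, 0.068323, 0.068323, 0.086957, 0.074534, 0.024845 (working shown to 6 dp, full precision carried).
D = 0.006211² + 0.018634² + 0.590062² + 0.062112² + 0.068323² + 0.068323² + 0.086957² + 0.074534² + 0.024845² = 0.000039 + 0.000347 + 0.348173 + 0.003858 + 0.004668 + 0.004668 + 0.007561 + 0.005555 + 0.000617 = 0.375487.
To 3 decimal places, D = 0.375.

0.375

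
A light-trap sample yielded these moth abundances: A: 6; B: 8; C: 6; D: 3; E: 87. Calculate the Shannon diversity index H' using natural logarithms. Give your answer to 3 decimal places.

Total N = 6+8+6+3+87 = 110, so the proportions are 0.05455, 0.07273, 0.05455, 0.02727, 0.79091 (working shown to 5 dp, full precision carried).
Each pᵢ ln pᵢ term: 0.05455×(-2.90872)=-0.15866, 0.07273×(-2.62104)=-0.19062, 0.05455×(-2.90872)=-0.15866, 0.02727×(-3.60187)=-0.09823, 0.79091×(-0.23457)=-0.18553.
Sum = -0.79169, so H' = 0.792.

0.792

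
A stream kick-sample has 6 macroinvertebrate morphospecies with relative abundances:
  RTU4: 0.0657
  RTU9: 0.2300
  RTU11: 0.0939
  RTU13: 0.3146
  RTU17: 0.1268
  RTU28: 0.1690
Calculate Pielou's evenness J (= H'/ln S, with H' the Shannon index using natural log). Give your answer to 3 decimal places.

H' = −Σ pᵢ ln pᵢ = −((-0.17888) + (-0.33803) + (-0.22212) + (-0.36382) + (-0.26186) + (-0.30046)) = 1.66517 (working shown to 5 dp, full precision carried).
With S = 6 species, ln S = 1.79176, so J = 1.66517/1.79176 = 0.92935, i.e. 0.929 to 3 decimal places.

0.929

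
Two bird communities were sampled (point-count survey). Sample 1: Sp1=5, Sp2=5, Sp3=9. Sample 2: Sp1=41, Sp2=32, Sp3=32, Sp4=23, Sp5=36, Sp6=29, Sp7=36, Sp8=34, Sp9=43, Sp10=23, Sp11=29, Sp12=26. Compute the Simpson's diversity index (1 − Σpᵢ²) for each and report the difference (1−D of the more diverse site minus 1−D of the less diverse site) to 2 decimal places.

0.28

Sample 1: N=19, proportions 0.2632, 0.2632, 0.4737, giving 1−D = 0.6371 (working shown to 4 dp, full precision carried).
Sample 2: N=384, proportions 0.1068, 0.0833, 0.0833, 0.0599, 0.0938, 0.0755, 0.0938, 0.0885, 0.112, 0.0599, 0.0755, 0.0677, giving 1−D = 0.9136.
Difference = |0.6371 − 0.9136| = 0.2765, i.e. 0.28 to 2 decimal places.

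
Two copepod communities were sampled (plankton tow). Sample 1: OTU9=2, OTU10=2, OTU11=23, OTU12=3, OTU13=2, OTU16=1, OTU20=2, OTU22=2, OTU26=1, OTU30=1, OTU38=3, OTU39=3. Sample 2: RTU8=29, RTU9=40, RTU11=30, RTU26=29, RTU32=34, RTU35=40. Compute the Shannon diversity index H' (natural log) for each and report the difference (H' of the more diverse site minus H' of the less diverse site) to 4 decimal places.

Sample 1: N=45, proportions 0.0444444, 0.0444444, 0.5111111, 0.0666667, 0.0444444, 0.0222222, 0.0444444, 0.0444444, 0.0222222, 0.0222222, 0.0666667, 0.0666667, giving H' = 1.8303214 (working shown to 7 dp, full precision carried).
Sample 2: N=202, proportions 0.1435644, 0.1980198, 0.1485149, 0.1435644, 0.1683168, 0.1980198, giving H' = 1.7818039.
Difference = |1.8303214 − 1.7818039| = 0.0485175, i.e. 0.0485 to 4 decimal places.

0.0485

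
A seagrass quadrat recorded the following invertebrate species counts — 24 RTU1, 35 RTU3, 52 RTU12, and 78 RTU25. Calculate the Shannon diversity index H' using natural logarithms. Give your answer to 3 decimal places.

1.295

Total N = 24+35+52+78 = 189, so the proportions are 0.12698, 0.18519, 0.27513, 0.4127 (working shown to 5 dp, full precision carried).
Each pᵢ ln pᵢ term: 0.12698×(-2.06369)=-0.26206, 0.18519×(-1.68640)=-0.31230, 0.27513×(-1.29050)=-0.35506, 0.4127×(-0.88504)=-0.36525.
Sum = -1.29467, so H' = 1.295.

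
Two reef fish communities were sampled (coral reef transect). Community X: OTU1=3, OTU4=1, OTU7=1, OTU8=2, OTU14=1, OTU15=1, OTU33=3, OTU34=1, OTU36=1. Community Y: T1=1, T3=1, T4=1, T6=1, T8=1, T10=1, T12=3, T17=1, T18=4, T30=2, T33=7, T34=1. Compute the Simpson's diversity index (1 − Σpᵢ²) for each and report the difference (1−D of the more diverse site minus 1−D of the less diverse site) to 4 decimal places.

Community X: N=14, proportions 0.214285714, 0.071428571, 0.071428571, 0.142857143, 0.071428571, 0.071428571, 0.214285714, 0.071428571, 0.071428571, giving 1−D = 0.857142857 (working shown to 9 dp, full precision carried).
Community Y: N=24, proportions 0.041666667, 0.041666667, 0.041666667, 0.041666667, 0.041666667, 0.041666667, 0.125, 0.041666667, 0.166666667, 0.083333333, 0.291666667, 0.041666667, giving 1−D = 0.850694444.
Difference = |0.857142857 − 0.850694444| = 0.006448413, i.e. 0.0064 to 4 decimal places.

0.0064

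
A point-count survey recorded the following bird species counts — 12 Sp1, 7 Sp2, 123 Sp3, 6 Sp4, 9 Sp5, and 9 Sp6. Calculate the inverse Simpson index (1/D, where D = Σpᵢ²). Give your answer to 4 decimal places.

Total N = 12+7+123+6+9+9 = 166, so the proportions are 0.0722892, 0.0421687, 0.7409639, 0.0361446, 0.0542169, 0.0542169 (working shown to 7 dp, full precision carried).
D = 0.0722892² + 0.0421687² + 0.7409639² + 0.0361446² + 0.0542169² + 0.0542169² = 0.0052257 + 0.0017782 + 0.5490274 + 0.0013064 + 0.0029395 + 0.0029395 = 0.5632167.
So 1/D = 1.775515, i.e. 1.7755 to 4 decimal places.

1.7755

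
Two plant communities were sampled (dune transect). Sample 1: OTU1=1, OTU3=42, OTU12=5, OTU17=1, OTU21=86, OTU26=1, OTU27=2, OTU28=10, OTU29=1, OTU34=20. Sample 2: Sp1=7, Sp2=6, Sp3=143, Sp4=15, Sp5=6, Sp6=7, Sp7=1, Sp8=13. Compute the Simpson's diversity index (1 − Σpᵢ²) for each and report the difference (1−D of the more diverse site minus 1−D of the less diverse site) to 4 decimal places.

0.1966

Sample 1: N=169, proportions 0.005917, 0.248521, 0.029586, 0.005917, 0.508876, 0.005917, 0.011834, 0.059172, 0.005917, 0.118343, giving 1−D = 0.660621 (working shown to 6 dp, full precision carried).
Sample 2: N=198, proportions 0.035354, 0.030303, 0.722222, 0.075758, 0.030303, 0.035354, 0.005051, 0.065657, giving 1−D = 0.463983.
Difference = |0.660621 − 0.463983| = 0.196638, i.e. 0.1966 to 4 decimal places.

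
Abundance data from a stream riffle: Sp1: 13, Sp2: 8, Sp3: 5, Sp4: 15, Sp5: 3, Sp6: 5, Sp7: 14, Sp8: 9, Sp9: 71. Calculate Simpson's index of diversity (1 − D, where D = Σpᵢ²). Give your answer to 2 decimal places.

0.71

Total N = 13+8+5+15+3+5+14+9+71 = 143, so the proportions are 0.0909, 0.0559, 0.035, 0.1049, 0.021, 0.035, 0.0979, 0.0629, 0.4965 (working shown to 4 dp, full precision carried).
D = 0.0909² + 0.0559² + 0.035² + 0.1049² + 0.021² + 0.035² + 0.0979² + 0.0629² + 0.4965² = 0.0083 + 0.0031 + 0.0012 + 0.0110 + 0.0004 + 0.0012 + 0.0096 + 0.0040 + 0.2465 = 0.2853.
So 1 − D = 0.7147, i.e. 0.71 to 2 decimal places.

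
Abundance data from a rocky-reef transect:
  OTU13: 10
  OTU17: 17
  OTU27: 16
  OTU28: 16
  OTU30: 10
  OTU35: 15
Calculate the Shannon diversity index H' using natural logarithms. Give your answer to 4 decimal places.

Total N = 10+17+16+16+10+15 = 84, so the proportions are 0.119048, 0.202381, 0.190476, 0.190476, 0.119048, 0.178571 (working shown to 6 dp, full precision carried).
Each pᵢ ln pᵢ term: 0.119048×(-2.128232)=-0.253361, 0.202381×(-1.597603)=-0.323325, 0.190476×(-1.658228)=-0.315853, 0.190476×(-1.658228)=-0.315853, 0.119048×(-2.128232)=-0.253361, 0.178571×(-1.722767)=-0.307637.
Sum = -1.769389, so H' = 1.7694.

1.7694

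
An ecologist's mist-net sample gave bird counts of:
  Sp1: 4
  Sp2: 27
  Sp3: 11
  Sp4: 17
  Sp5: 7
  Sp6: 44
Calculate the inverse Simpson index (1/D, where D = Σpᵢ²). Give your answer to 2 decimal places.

Total N = 4+27+11+17+7+44 = 110, so the proportions are 0.036364, 0.245455, 0.1, 0.154545, 0.063636, 0.4 (working shown to 6 dp, full precision carried).
D = 0.036364² + 0.245455² + 0.1² + 0.154545² + 0.063636² + 0.4² = 0.001322 + 0.060248 + 0.010000 + 0.023884 + 0.004050 + 0.160000 = 0.259504.
So 1/D = 3.8535, i.e. 3.85 to 2 decimal places.

3.85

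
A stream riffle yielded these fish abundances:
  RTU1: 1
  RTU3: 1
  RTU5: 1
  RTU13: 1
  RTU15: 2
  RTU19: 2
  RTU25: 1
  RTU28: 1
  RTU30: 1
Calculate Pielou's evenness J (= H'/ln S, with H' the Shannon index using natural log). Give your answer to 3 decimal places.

Total N = 1+1+1+1+2+2+1+1+1 = 11, so the proportions are 0.09091, 0.09091, 0.09091, 0.09091, 0.18182, 0.18182, 0.09091, 0.09091, 0.09091 (working shown to 5 dp, full precision carried).
H' = −Σ pᵢ ln pᵢ = −((-0.21799) + (-0.21799) + (-0.21799) + (-0.21799) + (-0.30995) + (-0.30995) + (-0.21799) + (-0.21799) + (-0.21799)) = 2.14584.
With S = 9 species, ln S = 2.19722, so J = 2.14584/2.19722 = 0.97661, i.e. 0.977 to 3 decimal places.

0.977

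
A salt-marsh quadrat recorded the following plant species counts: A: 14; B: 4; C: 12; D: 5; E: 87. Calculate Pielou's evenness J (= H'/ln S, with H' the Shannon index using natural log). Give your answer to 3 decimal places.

Total N = 14+4+12+5+87 = 122, so the proportions are 0.11475, 0.03279, 0.09836, 0.04098, 0.71311 (working shown to 5 dp, full precision carried).
H' = −Σ pᵢ ln pᵢ = −((-0.24844) + (-0.11206) + (-0.22811) + (-0.13093) + (-0.24111)) = 0.96064.
With S = 5 species, ln S = 1.60944, so J = 0.96064/1.60944 = 0.59688, i.e. 0.597 to 3 decimal places.

0.597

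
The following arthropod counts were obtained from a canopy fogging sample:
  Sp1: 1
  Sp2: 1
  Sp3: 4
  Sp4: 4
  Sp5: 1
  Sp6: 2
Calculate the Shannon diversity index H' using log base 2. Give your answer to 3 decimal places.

2.316

Total N = 1+1+4+4+1+2 = 13, so the proportions are 0.07692, 0.07692, 0.30769, 0.30769, 0.07692, 0.15385 (working shown to 5 dp, full precision carried).
Each pᵢ log₂ pᵢ term: 0.07692×(-3.70044)=-0.28465, 0.07692×(-3.70044)=-0.28465, 0.30769×(-1.70044)=-0.52321, 0.30769×(-1.70044)=-0.52321, 0.07692×(-3.70044)=-0.28465, 0.15385×(-2.70044)=-0.41545.
Sum = -2.31582, so H' = 2.316.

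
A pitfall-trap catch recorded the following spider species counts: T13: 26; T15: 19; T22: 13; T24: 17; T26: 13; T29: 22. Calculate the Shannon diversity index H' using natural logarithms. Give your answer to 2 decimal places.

1.76

Total N = 26+19+13+17+13+22 = 110, so the proportions are 0.2364, 0.1727, 0.1182, 0.1545, 0.1182, 0.2 (working shown to 4 dp, full precision carried).
Each pᵢ ln pᵢ term: 0.2364×(-1.4424)=-0.3409, 0.1727×(-1.7560)=-0.3033, 0.1182×(-2.1355)=-0.2524, 0.1545×(-1.8673)=-0.2886, 0.1182×(-2.1355)=-0.2524, 0.2×(-1.6094)=-0.3219.
Sum = -1.7595, so H' = 1.76.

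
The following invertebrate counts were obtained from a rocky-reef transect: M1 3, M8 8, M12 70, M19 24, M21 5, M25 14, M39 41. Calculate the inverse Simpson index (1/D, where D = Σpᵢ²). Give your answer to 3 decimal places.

Total N = 3+8+70+24+5+14+41 = 165, so the proportions are 0.0181818, 0.0484848, 0.4242424, 0.1454545, 0.030303, 0.0848485, 0.2484848 (working shown to 7 dp, full precision carried).
D = 0.0181818² + 0.0484848² + 0.4242424² + 0.1454545² + 0.030303² + 0.0848485² + 0.2484848² = 0.0003306 + 0.0023508 + 0.1799816 + 0.0211570 + 0.0009183 + 0.0071993 + 0.0617447 = 0.2736823.
So 1/D = 3.65387, i.e. 3.654 to 3 decimal places.

3.654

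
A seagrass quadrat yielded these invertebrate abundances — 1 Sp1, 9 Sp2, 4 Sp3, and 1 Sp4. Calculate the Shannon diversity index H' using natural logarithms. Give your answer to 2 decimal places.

Total N = 1+9+4+1 = 15, so the proportions are 0.0667, 0.6, 0.2667, 0.0667 (working shown to 4 dp, full precision carried).
Each pᵢ ln pᵢ term: 0.0667×(-2.7081)=-0.1805, 0.6×(-0.5108)=-0.3065, 0.2667×(-1.3218)=-0.3525, 0.0667×(-2.7081)=-0.1805.
Sum = -1.0200, so H' = 1.02.

1.02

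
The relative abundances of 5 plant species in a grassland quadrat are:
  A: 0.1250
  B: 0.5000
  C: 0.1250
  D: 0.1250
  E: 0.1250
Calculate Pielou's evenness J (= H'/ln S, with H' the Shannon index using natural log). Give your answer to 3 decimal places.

H' = −Σ pᵢ ln pᵢ = −((-0.25993) + (-0.34657) + (-0.25993) + (-0.25993) + (-0.25993)) = 1.38629 (working shown to 5 dp, full precision carried).
With S = 5 species, ln S = 1.60944, so J = 1.38629/1.60944 = 0.86135, i.e. 0.861 to 3 decimal places.

0.861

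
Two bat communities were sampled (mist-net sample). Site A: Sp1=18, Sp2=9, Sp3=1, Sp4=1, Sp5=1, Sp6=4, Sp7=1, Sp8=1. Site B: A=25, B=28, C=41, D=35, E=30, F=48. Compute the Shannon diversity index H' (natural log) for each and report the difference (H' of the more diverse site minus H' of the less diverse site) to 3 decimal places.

Site A: N=36, proportions 0.5, 0.25, 0.02778, 0.02778, 0.02778, 0.11111, 0.02778, 0.02778, giving H' = 1.43499 (working shown to 5 dp, full precision carried).
Site B: N=207, proportions 0.12077, 0.13527, 0.19807, 0.16908, 0.14493, 0.23188, giving H' = 1.76595.
Difference = |1.43499 − 1.76595| = 0.33096, i.e. 0.331 to 3 decimal places.

0.331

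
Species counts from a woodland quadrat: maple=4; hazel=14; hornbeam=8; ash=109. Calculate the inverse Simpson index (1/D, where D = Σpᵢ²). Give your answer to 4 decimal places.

Total N = 4+14+8+109 = 135, so the proportions are 0.0296296, 0.1037037, 0.0592593, 0.8074074 (working shown to 7 dp, full precision carried).
D = 0.0296296² + 0.1037037² + 0.0592593² + 0.8074074² = 0.0008779 + 0.0107545 + 0.0035117 + 0.6519067 = 0.6670508.
So 1/D = 1.499136, i.e. 1.4991 to 4 decimal places.

1.4991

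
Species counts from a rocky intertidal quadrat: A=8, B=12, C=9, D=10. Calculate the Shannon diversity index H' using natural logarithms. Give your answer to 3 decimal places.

1.375

Total N = 8+12+9+10 = 39, so the proportions are 0.20513, 0.30769, 0.23077, 0.25641 (working shown to 5 dp, full precision carried).
Each pᵢ ln pᵢ term: 0.20513×(-1.58412)=-0.32495, 0.30769×(-1.17865)=-0.36266, 0.23077×(-1.46634)=-0.33839, 0.25641×(-1.36098)=-0.34897.
Sum = -1.37496, so H' = 1.375.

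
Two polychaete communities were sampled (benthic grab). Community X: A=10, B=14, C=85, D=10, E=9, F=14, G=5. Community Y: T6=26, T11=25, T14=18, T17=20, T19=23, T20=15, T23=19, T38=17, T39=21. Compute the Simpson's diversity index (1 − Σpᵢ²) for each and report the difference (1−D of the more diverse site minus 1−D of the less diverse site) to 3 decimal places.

0.252

Community X: N=147, proportions 0.068027, 0.095238, 0.578231, 0.068027, 0.061224, 0.095238, 0.034014, giving 1−D = 0.633347 (working shown to 6 dp, full precision carried).
Community Y: N=184, proportions 0.141304, 0.13587, 0.097826, 0.108696, 0.125, 0.081522, 0.103261, 0.092391, 0.11413, giving 1−D = 0.885692.
Difference = |0.633347 − 0.885692| = 0.252345, i.e. 0.252 to 3 decimal places.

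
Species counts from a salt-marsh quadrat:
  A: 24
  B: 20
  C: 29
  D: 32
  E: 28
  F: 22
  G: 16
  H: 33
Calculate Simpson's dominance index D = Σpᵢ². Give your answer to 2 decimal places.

0.13

Total N = 24+20+29+32+28+22+16+33 = 204, so the proportions are 0.1176, 0.098, 0.1422, 0.1569, 0.1373, 0.1078, 0.0784, 0.1618 (working shown to 4 dp, full precision carried).
D = 0.1176² + 0.098² + 0.1422² + 0.1569² + 0.1373² + 0.1078² + 0.0784² + 0.1618² = 0.0138 + 0.0096 + 0.0202 + 0.0246 + 0.0188 + 0.0116 + 0.0062 + 0.0262 = 0.1311.
To 2 decimal places, D = 0.13.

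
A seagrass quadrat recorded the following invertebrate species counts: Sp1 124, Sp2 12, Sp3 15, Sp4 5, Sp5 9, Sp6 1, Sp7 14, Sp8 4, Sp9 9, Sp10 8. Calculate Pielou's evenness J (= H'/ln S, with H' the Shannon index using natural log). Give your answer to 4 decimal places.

0.6289

Total N = 124+12+15+5+9+1+14+4+9+8 = 201, so the proportions are 0.616915, 0.059701, 0.074627, 0.024876, 0.044776, 0.004975, 0.069652, 0.0199, 0.044776, 0.039801 (working shown to 6 dp, full precision carried).
H' = −Σ pᵢ ln pᵢ = −((-0.297985) + (-0.168263) + (-0.193676) + (-0.091887) + (-0.139078) + (-0.026385) + (-0.185569) + (-0.077950) + (-0.139078) + (-0.128313)) = 1.448184.
With S = 10 species, ln S = 2.302585, so J = 1.448184/2.302585 = 0.628938, i.e. 0.6289 to 4 decimal places.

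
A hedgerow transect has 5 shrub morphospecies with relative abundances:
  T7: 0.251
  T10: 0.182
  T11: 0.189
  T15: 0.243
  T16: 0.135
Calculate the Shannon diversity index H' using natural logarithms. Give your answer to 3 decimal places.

1.586

Each pᵢ ln pᵢ term (working shown to 5 dp, full precision carried): 0.251×(-1.38230)=-0.34696, 0.182×(-1.70375)=-0.31008, 0.189×(-1.66601)=-0.31488, 0.243×(-1.41469)=-0.34377, 0.135×(-2.00248)=-0.27033.
Sum = -1.58602, so H' = 1.586.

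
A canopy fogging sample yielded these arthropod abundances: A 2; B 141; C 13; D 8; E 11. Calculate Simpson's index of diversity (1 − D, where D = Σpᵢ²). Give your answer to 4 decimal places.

Total N = 2+141+13+8+11 = 175, so the proportions are 0.011429, 0.805714, 0.074286, 0.045714, 0.062857 (working shown to 6 dp, full precision carried).
D = 0.011429² + 0.805714² + 0.074286² + 0.045714² + 0.062857² = 0.000131 + 0.649176 + 0.005518 + 0.002090 + 0.003951 = 0.660865.
So 1 − D = 0.339135, i.e. 0.3391 to 4 decimal places.

0.3391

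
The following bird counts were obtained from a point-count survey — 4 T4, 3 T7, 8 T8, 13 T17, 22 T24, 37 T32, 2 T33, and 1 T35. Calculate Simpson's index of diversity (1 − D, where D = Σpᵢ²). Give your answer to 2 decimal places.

Total N = 4+3+8+13+22+37+2+1 = 90, so the proportions are 0.0444, 0.0333, 0.0889, 0.1444, 0.2444, 0.4111, 0.0222, 0.0111 (working shown to 4 dp, full precision carried).
D = 0.0444² + 0.0333² + 0.0889² + 0.1444² + 0.2444² + 0.4111² + 0.0222² + 0.0111² = 0.0020 + 0.0011 + 0.0079 + 0.0209 + 0.0598 + 0.1690 + 0.0005 + 0.0001 = 0.2612.
So 1 − D = 0.7388, i.e. 0.74 to 2 decimal places.

0.74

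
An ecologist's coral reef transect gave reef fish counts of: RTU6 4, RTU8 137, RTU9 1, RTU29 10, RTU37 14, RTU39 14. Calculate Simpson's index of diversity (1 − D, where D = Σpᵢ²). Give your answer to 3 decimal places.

0.405

Total N = 4+137+1+10+14+14 = 180, so the proportions are 0.02222, 0.76111, 0.00556, 0.05556, 0.07778, 0.07778 (working shown to 5 dp, full precision carried).
D = 0.02222² + 0.76111² + 0.00556² + 0.05556² + 0.07778² + 0.07778² = 0.00049 + 0.57929 + 0.00003 + 0.00309 + 0.00605 + 0.00605 = 0.59500.
So 1 − D = 0.40500, i.e. 0.405 to 3 decimal places.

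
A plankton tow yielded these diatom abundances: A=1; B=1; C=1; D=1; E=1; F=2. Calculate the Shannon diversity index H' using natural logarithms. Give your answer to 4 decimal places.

1.7479

Total N = 1+1+1+1+1+2 = 7, so the proportions are 0.142857, 0.142857, 0.142857, 0.142857, 0.142857, 0.285714 (working shown to 6 dp, full precision carried).
Each pᵢ ln pᵢ term: 0.142857×(-1.945910)=-0.277987, 0.142857×(-1.945910)=-0.277987, 0.142857×(-1.945910)=-0.277987, 0.142857×(-1.945910)=-0.277987, 0.142857×(-1.945910)=-0.277987, 0.285714×(-1.252763)=-0.357932.
Sum = -1.747868, so H' = 1.7479.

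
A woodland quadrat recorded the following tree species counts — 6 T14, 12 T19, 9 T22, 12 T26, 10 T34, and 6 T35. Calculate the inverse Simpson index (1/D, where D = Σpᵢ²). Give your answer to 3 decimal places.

Total N = 6+12+9+12+10+6 = 55, so the proportions are 0.10909091, 0.21818182, 0.16363636, 0.21818182, 0.18181818, 0.10909091 (working shown to 8 dp, full precision carried).
D = 0.10909091² + 0.21818182² + 0.16363636² + 0.21818182² + 0.18181818² + 0.10909091² = 0.01190083 + 0.04760331 + 0.02677686 + 0.04760331 + 0.03305785 + 0.01190083 = 0.17884298.
So 1/D = 5.591497, i.e. 5.591 to 3 decimal places.

5.591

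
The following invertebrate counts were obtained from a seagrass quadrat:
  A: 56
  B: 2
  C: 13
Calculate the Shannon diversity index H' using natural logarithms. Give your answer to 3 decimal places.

Total N = 56+2+13 = 71, so the proportions are 0.78873, 0.02817, 0.1831 (working shown to 5 dp, full precision carried).
Each pᵢ ln pᵢ term: 0.78873×(-0.23733)=-0.18719, 0.02817×(-3.56953)=-0.10055, 0.1831×(-1.69773)=-0.31085.
Sum = -0.59859, so H' = 0.599.

0.599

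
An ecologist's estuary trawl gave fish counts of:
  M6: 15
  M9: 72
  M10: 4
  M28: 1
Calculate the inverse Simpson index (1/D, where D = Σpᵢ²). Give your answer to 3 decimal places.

1.560

Total N = 15+72+4+1 = 92, so the proportions are 0.163043, 0.782609, 0.043478, 0.01087 (working shown to 6 dp, full precision carried).
D = 0.163043² + 0.782609² + 0.043478² + 0.01087² = 0.026583 + 0.612476 + 0.001890 + 0.000118 = 0.641068.
So 1/D = 1.55990, i.e. 1.560 to 3 decimal places.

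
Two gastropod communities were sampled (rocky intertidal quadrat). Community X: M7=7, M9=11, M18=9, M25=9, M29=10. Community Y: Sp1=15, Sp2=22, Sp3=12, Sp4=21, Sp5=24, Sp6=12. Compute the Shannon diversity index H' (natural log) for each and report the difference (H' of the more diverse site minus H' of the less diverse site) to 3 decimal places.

Community X: N=46, proportions 0.15217, 0.23913, 0.19565, 0.19565, 0.21739, giving H' = 1.59877 (working shown to 5 dp, full precision carried).
Community Y: N=106, proportions 0.14151, 0.20755, 0.11321, 0.19811, 0.22642, 0.11321, giving H' = 1.75335.
Difference = |1.59877 − 1.75335| = 0.15458, i.e. 0.155 to 3 decimal places.

0.155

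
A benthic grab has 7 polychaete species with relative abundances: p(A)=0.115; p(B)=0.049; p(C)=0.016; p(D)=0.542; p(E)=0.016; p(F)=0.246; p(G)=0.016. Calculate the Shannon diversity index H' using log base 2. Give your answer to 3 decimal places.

Each pᵢ log₂ pᵢ term (working shown to 5 dp, full precision carried): 0.115×(-3.12029)=-0.35883, 0.049×(-4.35107)=-0.21320, 0.016×(-5.96578)=-0.09545, 0.542×(-0.88364)=-0.47893, 0.016×(-5.96578)=-0.09545, 0.246×(-2.02327)=-0.49772, 0.016×(-5.96578)=-0.09545.
Sum = -1.83505, so H' = 1.835.

1.835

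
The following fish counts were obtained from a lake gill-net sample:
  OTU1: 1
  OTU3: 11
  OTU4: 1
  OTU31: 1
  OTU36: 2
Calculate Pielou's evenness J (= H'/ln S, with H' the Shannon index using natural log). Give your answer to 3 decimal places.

0.645

Total N = 1+11+1+1+2 = 16, so the proportions are 0.0625, 0.6875, 0.0625, 0.0625, 0.125 (working shown to 5 dp, full precision carried).
H' = −Σ pᵢ ln pᵢ = −((-0.17329) + (-0.25760) + (-0.17329) + (-0.17329) + (-0.25993)) = 1.03739.
With S = 5 species, ln S = 1.60944, so J = 1.03739/1.60944 = 0.64457, i.e. 0.645 to 3 decimal places.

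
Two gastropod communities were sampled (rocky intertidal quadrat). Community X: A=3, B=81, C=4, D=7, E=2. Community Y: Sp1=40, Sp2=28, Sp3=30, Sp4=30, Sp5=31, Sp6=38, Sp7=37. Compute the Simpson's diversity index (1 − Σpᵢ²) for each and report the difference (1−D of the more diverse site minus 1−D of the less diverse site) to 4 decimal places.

0.5603

Community X: N=97, proportions 0.030928, 0.835052, 0.041237, 0.072165, 0.020619, giving 1−D = 0.294399 (working shown to 6 dp, full precision carried).
Community Y: N=234, proportions 0.17094, 0.119658, 0.128205, 0.128205, 0.132479, 0.162393, 0.15812, giving 1−D = 0.854664.
Difference = |0.294399 − 0.854664| = 0.560265, i.e. 0.5603 to 4 decimal places.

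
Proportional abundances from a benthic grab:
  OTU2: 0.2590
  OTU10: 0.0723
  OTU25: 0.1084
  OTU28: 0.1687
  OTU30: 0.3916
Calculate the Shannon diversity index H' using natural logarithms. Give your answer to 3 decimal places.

Each pᵢ ln pᵢ term (working shown to 5 dp, full precision carried): 0.259×(-1.35093)=-0.34989, 0.0723×(-2.62693)=-0.18993, 0.1084×(-2.22193)=-0.24086, 0.1687×(-1.77963)=-0.30022, 0.3916×(-0.93751)=-0.36713.
Sum = -1.44803, so H' = 1.448.

1.448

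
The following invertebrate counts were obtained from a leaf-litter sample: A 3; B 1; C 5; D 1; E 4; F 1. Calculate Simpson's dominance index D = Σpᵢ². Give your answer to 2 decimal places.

0.24

Total N = 3+1+5+1+4+1 = 15, so the proportions are 0.2, 0.0667, 0.3333, 0.0667, 0.2667, 0.0667 (working shown to 4 dp, full precision carried).
D = 0.2² + 0.0667² + 0.3333² + 0.0667² + 0.2667² + 0.0667² = 0.0400 + 0.0044 + 0.1111 + 0.0044 + 0.0711 + 0.0044 = 0.2356.
To 2 decimal places, D = 0.24.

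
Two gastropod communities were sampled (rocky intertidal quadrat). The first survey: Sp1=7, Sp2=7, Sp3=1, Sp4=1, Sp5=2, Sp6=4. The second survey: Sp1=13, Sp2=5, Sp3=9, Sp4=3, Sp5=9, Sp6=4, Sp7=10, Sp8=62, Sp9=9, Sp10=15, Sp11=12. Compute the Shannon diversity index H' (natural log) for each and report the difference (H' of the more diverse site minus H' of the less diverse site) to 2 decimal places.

The first survey: N=22, proportions 0.3182, 0.3182, 0.0455, 0.0455, 0.0909, 0.1818, giving H' = 1.5377 (working shown to 4 dp, full precision carried).
The second survey: N=151, proportions 0.0861, 0.0331, 0.0596, 0.0199, 0.0596, 0.0265, 0.0662, 0.4106, 0.0596, 0.0993, 0.0795, giving H' = 1.9782.
Difference = |1.5377 − 1.9782| = 0.4405, i.e. 0.44 to 2 decimal places.

0.44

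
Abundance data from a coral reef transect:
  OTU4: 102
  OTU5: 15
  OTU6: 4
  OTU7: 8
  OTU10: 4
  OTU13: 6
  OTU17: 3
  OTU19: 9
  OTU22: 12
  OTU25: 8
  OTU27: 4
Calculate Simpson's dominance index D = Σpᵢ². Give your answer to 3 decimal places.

Total N = 102+15+4+8+4+6+3+9+12+8+4 = 175, so the proportions are 0.58286, 0.08571, 0.02286, 0.04571, 0.02286, 0.03429, 0.01714, 0.05143, 0.06857, 0.04571, 0.02286 (working shown to 5 dp, full precision carried).
D = 0.58286² + 0.08571² + 0.02286² + 0.04571² + 0.02286² + 0.03429² + 0.01714² + 0.05143² + 0.06857² + 0.04571² + 0.02286² = 0.33972 + 0.00735 + 0.00052 + 0.00209 + 0.00052 + 0.00118 + 0.00029 + 0.00264 + 0.00470 + 0.00209 + 0.00052 = 0.36163.
To 3 decimal places, D = 0.362.

0.362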